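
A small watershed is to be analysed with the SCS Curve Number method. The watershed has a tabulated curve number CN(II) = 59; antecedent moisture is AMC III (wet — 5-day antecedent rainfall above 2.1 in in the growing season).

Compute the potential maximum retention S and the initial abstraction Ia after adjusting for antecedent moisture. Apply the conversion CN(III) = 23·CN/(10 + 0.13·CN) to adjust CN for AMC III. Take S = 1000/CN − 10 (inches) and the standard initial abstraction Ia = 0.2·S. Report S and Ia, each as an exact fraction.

S = 4100/1357 in ≈ 3.021 in; Ia = 820/1357 in ≈ 0.604 in

CN(III) from CN(II)=59: (23·59)/(10 + 0.13·59) = 135700/1767 ≈ 76.797
Retention S: 1000/CN − 10 with CN=76.797 → S = 4100/1357 ≈ 3.021 in
Initial abstraction Ia = S/5 = (4100/1357)/5 = 820/1357 ≈ 0.604 in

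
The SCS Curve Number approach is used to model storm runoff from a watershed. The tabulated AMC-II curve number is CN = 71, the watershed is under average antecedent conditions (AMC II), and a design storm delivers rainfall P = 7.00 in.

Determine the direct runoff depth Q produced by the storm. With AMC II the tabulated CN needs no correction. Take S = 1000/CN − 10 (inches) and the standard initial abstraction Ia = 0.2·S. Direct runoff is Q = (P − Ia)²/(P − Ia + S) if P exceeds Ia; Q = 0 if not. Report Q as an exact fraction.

Q = 192721/51759 in ≈ 3.723 in

Average conditions: CN = 71 (no AMC adjustment).
Retention S: 1000/CN − 10 with CN=71.000 → S = 290/71 ≈ 4.085 in
Ia = 0.2·(290/71) = 58/71 in ≈ 0.817 in
P − Ia = 7.000 − 0.817 = 439/71 ≈ 6.183 in (> 0, runoff occurs)
Q: (439/71)² ÷ (729/71) = 192721/51759 in (≈ 3.723 in)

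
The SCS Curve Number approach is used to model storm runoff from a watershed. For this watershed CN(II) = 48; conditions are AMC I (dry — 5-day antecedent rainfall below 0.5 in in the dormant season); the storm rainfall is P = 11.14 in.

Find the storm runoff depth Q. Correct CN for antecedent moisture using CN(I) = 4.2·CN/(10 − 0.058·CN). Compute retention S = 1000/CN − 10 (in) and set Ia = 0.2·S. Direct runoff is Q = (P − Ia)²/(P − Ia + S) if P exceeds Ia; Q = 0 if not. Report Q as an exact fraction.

Adjust CN=48 to AMC I: 4.2·48/(10 − 0.058·48) → (1008/5) ÷ (902/125) = 12600/451 ≈ 27.938
S = 1000/(12600/451) − 10 = 1625/63 in ≈ 25.794 in
Ia = 0.2·(1625/63) = 325/63 in ≈ 5.159 in
Since P=11.140 > Ia=5.159: effective rainfall P−Ia = 18841/3150 in
Q: (18841/3150)² ÷ (100091/3150) = 354983281/315286650 in (≈ 1.126 in)

Q = 354983281/315286650 in ≈ 1.126 in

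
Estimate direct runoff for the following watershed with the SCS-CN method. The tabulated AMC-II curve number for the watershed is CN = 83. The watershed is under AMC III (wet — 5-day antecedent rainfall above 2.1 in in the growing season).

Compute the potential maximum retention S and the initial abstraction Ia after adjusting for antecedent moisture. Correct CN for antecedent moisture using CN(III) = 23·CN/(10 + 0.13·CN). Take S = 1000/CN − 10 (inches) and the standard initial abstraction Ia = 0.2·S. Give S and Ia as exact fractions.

Wet (AMC III): CN(III) = 23·83/(10 + 0.13·83) = 1909/(2079/100) = 190900/2079 ≈ 91.823
S = 1000/(190900/2079) − 10 = 1700/1909 in ≈ 0.891 in
Ia = 0.2·(1700/1909) = 340/1909 in ≈ 0.178 in

S = 1700/1909 in ≈ 0.891 in; Ia = 340/1909 in ≈ 0.178 in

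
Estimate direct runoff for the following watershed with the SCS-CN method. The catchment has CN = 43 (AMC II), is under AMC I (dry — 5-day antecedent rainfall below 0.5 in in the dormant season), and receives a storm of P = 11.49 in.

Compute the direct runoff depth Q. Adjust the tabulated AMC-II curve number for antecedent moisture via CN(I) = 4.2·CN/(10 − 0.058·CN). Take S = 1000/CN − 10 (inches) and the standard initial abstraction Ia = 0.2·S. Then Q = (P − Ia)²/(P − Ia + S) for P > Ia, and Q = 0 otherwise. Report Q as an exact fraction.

Adjust CN=43 to AMC I: 4.2·43/(10 − 0.058·43) → (903/5) ÷ (3753/500) = 30100/1251 ≈ 24.061
Retention S: 1000/CN − 10 with CN=24.061 → S = 9500/301 ≈ 31.561 in
Ia = 0.2S: 0.2·31.561 = 6.312 in (exactly 1900/301)
Since P=11.490 > Ia=6.312: effective rainfall P−Ia = 155849/30100 in
Q: (155849/30100)² ÷ (1105849/30100) = 24288910801/33286054900 in (≈ 0.730 in)

Q = 24288910801/33286054900 in ≈ 0.730 in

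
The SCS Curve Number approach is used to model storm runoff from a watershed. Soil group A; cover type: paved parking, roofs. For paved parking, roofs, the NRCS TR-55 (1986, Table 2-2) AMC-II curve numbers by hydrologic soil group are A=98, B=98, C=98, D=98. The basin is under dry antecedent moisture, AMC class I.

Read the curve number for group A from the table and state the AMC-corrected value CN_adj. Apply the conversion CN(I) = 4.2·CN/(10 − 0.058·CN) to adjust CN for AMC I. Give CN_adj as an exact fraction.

CN_adj = 102900/1079 ≈ 95.366

NRCS table: paved parking, roofs, soil group A → CN(II) = 98
Adjust CN=98 to AMC I: 4.2·98/(10 − 0.058·98) → (2058/5) ÷ (1079/250) = 102900/1079 ≈ 95.366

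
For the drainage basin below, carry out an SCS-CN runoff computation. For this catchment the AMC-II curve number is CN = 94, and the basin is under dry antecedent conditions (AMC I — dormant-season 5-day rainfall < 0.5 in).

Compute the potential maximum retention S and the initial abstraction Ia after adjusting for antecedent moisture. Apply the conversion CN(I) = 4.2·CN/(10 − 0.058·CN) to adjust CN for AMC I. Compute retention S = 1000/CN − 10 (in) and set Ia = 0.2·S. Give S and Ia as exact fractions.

S = 500/329 in ≈ 1.520 in; Ia = 100/329 in ≈ 0.304 in

Dry (AMC I): CN(I) = 4.2·94/(10 − 0.058·94) = (1974/5)/(1137/250) = 32900/379 ≈ 86.807
Max retention: S = 1000/(32900/379) − 10 = 500/329 in (≈ 1.520 in)
Initial abstraction Ia = S/5 = (500/329)/5 = 100/329 ≈ 0.304 in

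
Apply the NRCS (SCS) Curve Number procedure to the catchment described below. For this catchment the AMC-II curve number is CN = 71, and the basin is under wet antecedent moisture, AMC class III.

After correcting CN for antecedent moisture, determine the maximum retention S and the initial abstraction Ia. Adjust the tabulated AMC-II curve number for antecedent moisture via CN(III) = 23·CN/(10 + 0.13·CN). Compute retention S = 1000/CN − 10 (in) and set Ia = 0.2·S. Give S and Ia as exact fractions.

S = 2900/1633 in ≈ 1.776 in; Ia = 580/1633 in ≈ 0.355 in

Adjust CN=71 to AMC III: 23·71/(10 + 0.13·71) → 1633 ÷ (1923/100) = 163300/1923 ≈ 84.919
Retention S: 1000/CN − 10 with CN=84.919 → S = 2900/1633 ≈ 1.776 in
Ia = 0.2S: 0.2·1.776 = 0.355 in (exactly 580/1633)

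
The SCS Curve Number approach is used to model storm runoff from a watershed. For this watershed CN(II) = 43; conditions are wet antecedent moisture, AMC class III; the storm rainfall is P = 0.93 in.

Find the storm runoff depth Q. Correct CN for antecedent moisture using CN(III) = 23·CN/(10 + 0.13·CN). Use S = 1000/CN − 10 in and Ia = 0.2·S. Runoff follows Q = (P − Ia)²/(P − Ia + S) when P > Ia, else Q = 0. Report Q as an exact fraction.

Q = 0 in ≈ 0.000 in

Wet (AMC III): CN(III) = 23·43/(10 + 0.13·43) = 989/(1559/100) = 98900/1559 ≈ 63.438
S = 1000/(98900/1559) − 10 = 5700/989 in ≈ 5.763 in
Ia = 0.2·(5700/989) = 1140/989 in ≈ 1.153 in
P = 0.930 ≤ Ia = 1.153 in: entire storm abstracted, Q = 0.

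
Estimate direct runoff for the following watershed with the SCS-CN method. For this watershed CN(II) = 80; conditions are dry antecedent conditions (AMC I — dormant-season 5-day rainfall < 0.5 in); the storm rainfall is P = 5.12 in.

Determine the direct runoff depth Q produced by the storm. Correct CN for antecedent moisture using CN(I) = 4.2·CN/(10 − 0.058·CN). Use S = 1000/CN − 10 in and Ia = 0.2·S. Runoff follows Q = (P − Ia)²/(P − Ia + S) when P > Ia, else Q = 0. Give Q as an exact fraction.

Q = 4255969/2723700 in ≈ 1.563 in

Adjust CN=80 to AMC I: 4.2·80/(10 − 0.058·80) → 336 ÷ (134/25) = 4200/67 ≈ 62.687
S = 1000/(4200/67) − 10 = 125/21 in ≈ 5.952 in
Ia = 0.2·(125/21) = 25/21 in ≈ 1.190 in
P − Ia = 5.120 − 1.190 = 2063/525 ≈ 3.930 in (> 0, runoff occurs)
Q = (2063/525)²/((2063/525) + 125/21) = (4255969/275625)/(5188/525) = 4255969/2723700 in ≈ 1.563 in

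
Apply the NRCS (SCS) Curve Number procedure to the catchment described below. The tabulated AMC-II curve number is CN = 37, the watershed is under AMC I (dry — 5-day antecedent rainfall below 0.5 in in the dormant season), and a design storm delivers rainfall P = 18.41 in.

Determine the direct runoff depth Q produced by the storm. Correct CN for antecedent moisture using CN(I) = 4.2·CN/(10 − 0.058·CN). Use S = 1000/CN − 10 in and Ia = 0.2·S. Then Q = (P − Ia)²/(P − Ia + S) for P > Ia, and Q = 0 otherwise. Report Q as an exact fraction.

Dry (AMC I): CN(I) = 4.2·37/(10 − 0.058·37) = (777/5)/(3927/500) = 3700/187 ≈ 19.786
Max retention: S = 1000/(3700/187) − 10 = 1500/37 in (≈ 40.541 in)
Ia = 0.2S: 0.2·40.541 = 8.108 in (exactly 300/37)
Excess rainfall: 18.410 − 8.108 = 10.302 in; P > Ia so Q > 0
Q = (38117/3700)²/((38117/3700) + 1500/37) = (1452905689/13690000)/(188117/3700) = 1452905689/696032900 in ≈ 2.087 in

Q = 1452905689/696032900 in ≈ 2.087 in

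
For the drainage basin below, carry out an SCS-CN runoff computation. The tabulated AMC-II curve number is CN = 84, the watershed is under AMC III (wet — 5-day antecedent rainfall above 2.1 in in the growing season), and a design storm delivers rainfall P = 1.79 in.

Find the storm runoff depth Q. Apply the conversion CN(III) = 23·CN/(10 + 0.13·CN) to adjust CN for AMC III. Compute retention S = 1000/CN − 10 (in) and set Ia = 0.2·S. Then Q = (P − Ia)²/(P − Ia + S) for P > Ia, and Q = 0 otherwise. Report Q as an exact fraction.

Wet (AMC III): CN(III) = 23·84/(10 + 0.13·84) = 1932/(523/25) = 48300/523 ≈ 92.352
Retention S: 1000/CN − 10 with CN=92.352 → S = 400/483 ≈ 0.828 in
Ia = 0.2S: 0.2·0.828 = 0.166 in (exactly 80/483)
Excess rainfall: 1.790 − 0.166 = 1.624 in; P > Ia so Q > 0
Q = (78457/48300)²/((78457/48300) + 400/483) = (6155500849/2332890000)/(118457/48300) = 6155500849/5721473100 in ≈ 1.076 in

Q = 6155500849/5721473100 in ≈ 1.076 in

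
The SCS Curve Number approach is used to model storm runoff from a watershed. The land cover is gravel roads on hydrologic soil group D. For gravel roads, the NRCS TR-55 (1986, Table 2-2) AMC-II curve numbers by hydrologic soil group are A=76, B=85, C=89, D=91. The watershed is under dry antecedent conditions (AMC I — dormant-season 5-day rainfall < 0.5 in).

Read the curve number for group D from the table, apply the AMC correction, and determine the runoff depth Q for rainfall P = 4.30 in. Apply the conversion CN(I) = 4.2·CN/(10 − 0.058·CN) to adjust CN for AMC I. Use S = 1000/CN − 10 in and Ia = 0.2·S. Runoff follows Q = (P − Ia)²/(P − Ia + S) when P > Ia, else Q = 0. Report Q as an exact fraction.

Q = 594920881/250920670 in ≈ 2.371 in

NRCS table: gravel roads, soil group D → CN(II) = 91
Adjust CN=91 to AMC I: 4.2·91/(10 − 0.058·91) → (1911/5) ÷ (2361/500) = 63700/787 ≈ 80.940
S = 1000/(63700/787) − 10 = 1500/637 in ≈ 2.355 in
Ia = 0.2·(1500/637) = 300/637 in ≈ 0.471 in
P − Ia = 4.300 − 0.471 = 24391/6370 ≈ 3.829 in (> 0, runoff occurs)
Runoff Q = (P−Ia)²/(P−Ia+S) = (3.829)²/(3.829+2.355) = 594920881/250920670 ≈ 2.371 in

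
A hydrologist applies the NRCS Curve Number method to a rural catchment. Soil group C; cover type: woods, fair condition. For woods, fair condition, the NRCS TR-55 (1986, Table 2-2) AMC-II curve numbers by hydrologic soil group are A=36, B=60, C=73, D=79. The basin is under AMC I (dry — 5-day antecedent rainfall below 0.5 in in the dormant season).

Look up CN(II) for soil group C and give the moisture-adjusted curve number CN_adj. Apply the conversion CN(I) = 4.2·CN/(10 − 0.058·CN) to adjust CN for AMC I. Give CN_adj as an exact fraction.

CN_adj = 51100/961 ≈ 53.174

NRCS table: woods, fair condition, soil group C → CN(II) = 73
Adjust CN=73 to AMC I: 4.2·73/(10 − 0.058·73) → (1533/5) ÷ (2883/500) = 51100/961 ≈ 53.174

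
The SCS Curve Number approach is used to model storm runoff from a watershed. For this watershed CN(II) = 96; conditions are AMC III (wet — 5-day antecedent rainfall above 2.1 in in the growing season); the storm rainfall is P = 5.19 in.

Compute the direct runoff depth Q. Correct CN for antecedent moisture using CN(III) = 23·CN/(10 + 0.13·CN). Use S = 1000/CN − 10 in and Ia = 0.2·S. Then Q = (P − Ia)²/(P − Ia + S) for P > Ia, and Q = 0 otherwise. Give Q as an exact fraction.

Adjust CN=96 to AMC III: 23·96/(10 + 0.13·96) → 2208 ÷ (562/25) = 27600/281 ≈ 98.221
S = 1000/(27600/281) − 10 = 25/138 in ≈ 0.181 in
Initial abstraction Ia = S/5 = (25/138)/5 = 5/138 ≈ 0.036 in
Excess rainfall: 5.190 − 0.036 = 5.154 in; P > Ia so Q > 0
Q: (35561/6900)² ÷ (36811/6900) = 1264584721/253995900 in (≈ 4.979 in)

Q = 1264584721/253995900 in ≈ 4.979 in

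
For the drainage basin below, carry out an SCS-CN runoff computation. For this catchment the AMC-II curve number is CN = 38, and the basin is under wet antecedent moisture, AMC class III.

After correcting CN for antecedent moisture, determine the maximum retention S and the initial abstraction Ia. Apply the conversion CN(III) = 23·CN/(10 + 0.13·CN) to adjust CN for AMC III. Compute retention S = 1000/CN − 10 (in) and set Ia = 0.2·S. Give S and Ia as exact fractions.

S = 3100/437 in ≈ 7.094 in; Ia = 620/437 in ≈ 1.419 in

CN(III) from CN(II)=38: (23·38)/(10 + 0.13·38) = 43700/747 ≈ 58.501
Max retention: S = 1000/(43700/747) − 10 = 3100/437 in (≈ 7.094 in)
Ia = 0.2·(3100/437) = 620/437 in ≈ 1.419 in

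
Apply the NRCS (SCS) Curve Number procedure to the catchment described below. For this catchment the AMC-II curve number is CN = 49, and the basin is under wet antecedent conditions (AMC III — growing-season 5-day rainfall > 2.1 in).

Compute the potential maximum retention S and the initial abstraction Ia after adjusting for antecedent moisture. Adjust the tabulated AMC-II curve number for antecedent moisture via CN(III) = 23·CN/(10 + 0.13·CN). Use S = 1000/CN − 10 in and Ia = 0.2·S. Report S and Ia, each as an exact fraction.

S = 5100/1127 in ≈ 4.525 in; Ia = 1020/1127 in ≈ 0.905 in

Wet (AMC III): CN(III) = 23·49/(10 + 0.13·49) = 1127/(1637/100) = 112700/1637 ≈ 68.845
Retention S: 1000/CN − 10 with CN=68.845 → S = 5100/1127 ≈ 4.525 in
Initial abstraction Ia = S/5 = (5100/1127)/5 = 1020/1127 ≈ 0.905 in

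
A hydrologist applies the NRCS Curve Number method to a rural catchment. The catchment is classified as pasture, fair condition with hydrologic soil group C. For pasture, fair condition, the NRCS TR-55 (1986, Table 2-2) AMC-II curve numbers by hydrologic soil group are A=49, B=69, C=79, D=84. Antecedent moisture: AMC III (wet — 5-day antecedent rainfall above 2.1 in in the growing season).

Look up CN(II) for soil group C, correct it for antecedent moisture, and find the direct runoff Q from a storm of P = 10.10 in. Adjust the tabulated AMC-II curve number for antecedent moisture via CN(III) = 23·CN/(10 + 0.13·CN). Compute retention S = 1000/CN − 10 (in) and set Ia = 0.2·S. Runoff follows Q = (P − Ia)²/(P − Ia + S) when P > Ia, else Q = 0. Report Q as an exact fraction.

Q = 32154586489/3639759890 in ≈ 8.834 in

NRCS table: pasture, fair condition, soil group C → CN(II) = 79
CN(III) from CN(II)=79: (23·79)/(10 + 0.13·79) = 181700/2027 ≈ 89.640
Max retention: S = 1000/(181700/2027) − 10 = 2100/1817 in (≈ 1.156 in)
Ia = 0.2·(2100/1817) = 420/1817 in ≈ 0.231 in
Excess rainfall: 10.100 − 0.231 = 9.869 in; P > Ia so Q > 0
Q: (179317/18170)² ÷ (200317/18170) = 32154586489/3639759890 in (≈ 8.834 in)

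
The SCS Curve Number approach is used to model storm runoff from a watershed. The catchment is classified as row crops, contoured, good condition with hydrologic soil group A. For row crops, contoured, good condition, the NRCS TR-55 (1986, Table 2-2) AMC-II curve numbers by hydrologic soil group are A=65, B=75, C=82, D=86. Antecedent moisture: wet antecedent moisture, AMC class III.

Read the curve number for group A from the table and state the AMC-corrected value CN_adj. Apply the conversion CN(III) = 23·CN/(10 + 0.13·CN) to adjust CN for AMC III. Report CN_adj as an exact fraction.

CN_adj = 29900/369 ≈ 81.030

NRCS table: row crops, contoured, good condition, soil group A → CN(II) = 65
Wet (AMC III): CN(III) = 23·65/(10 + 0.13·65) = 1495/(369/20) = 29900/369 ≈ 81.030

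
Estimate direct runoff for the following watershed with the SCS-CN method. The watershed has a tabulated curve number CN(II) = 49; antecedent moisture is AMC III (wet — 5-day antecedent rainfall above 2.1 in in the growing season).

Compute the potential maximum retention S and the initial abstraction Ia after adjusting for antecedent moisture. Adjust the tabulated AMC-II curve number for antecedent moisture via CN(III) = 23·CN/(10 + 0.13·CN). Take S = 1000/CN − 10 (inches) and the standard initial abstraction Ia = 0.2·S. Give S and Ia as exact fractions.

S = 5100/1127 in ≈ 4.525 in; Ia = 1020/1127 in ≈ 0.905 in

Wet (AMC III): CN(III) = 23·49/(10 + 0.13·49) = 1127/(1637/100) = 112700/1637 ≈ 68.845
S = 1000/(112700/1637) − 10 = 5100/1127 in ≈ 4.525 in
Ia = 0.2S: 0.2·4.525 = 0.905 in (exactly 1020/1127)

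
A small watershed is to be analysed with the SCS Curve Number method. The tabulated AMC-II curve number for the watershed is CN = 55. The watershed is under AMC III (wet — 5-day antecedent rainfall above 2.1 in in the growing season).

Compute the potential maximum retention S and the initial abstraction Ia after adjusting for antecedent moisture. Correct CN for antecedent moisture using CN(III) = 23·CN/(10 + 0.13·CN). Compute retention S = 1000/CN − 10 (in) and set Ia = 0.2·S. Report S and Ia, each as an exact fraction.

S = 900/253 in ≈ 3.557 in; Ia = 180/253 in ≈ 0.711 in

Wet (AMC III): CN(III) = 23·55/(10 + 0.13·55) = 1265/(343/20) = 25300/343 ≈ 73.761
S = 1000/(25300/343) − 10 = 900/253 in ≈ 3.557 in
Initial abstraction Ia = S/5 = (900/253)/5 = 180/253 ≈ 0.711 in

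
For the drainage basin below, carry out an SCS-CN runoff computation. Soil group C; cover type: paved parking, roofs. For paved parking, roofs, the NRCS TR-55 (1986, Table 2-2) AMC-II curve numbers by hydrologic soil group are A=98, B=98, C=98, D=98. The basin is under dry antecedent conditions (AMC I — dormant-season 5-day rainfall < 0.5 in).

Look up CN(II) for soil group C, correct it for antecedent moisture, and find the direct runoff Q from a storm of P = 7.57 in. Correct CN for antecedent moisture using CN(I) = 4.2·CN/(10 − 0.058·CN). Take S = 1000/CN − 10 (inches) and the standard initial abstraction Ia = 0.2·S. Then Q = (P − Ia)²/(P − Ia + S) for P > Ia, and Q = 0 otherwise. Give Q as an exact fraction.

NRCS table: paved parking, roofs, soil group C → CN(II) = 98
Dry (AMC I): CN(I) = 4.2·98/(10 − 0.058·98) = (2058/5)/(1079/250) = 102900/1079 ≈ 95.366
S = 1000/(102900/1079) − 10 = 500/1029 in ≈ 0.486 in
Ia = 0.2S: 0.2·0.486 = 0.097 in (exactly 100/1029)
Since P=7.570 > Ia=0.097: effective rainfall P−Ia = 768953/102900 in
Runoff Q = (P−Ia)²/(P−Ia+S) = (7.473)²/(7.473+0.486) = 591288716209/84270263700 ≈ 7.017 in

Q = 591288716209/84270263700 in ≈ 7.017 in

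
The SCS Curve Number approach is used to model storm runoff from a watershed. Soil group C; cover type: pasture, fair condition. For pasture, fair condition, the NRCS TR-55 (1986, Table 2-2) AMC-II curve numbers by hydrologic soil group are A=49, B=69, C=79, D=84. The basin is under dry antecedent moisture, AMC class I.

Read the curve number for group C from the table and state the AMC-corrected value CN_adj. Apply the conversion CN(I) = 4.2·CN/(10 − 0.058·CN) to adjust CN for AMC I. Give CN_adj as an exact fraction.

CN_adj = 7900/129 ≈ 61.240

NRCS table: pasture, fair condition, soil group C → CN(II) = 79
Adjust CN=79 to AMC I: 4.2·79/(10 − 0.058·79) → (1659/5) ÷ (2709/500) = 7900/129 ≈ 61.240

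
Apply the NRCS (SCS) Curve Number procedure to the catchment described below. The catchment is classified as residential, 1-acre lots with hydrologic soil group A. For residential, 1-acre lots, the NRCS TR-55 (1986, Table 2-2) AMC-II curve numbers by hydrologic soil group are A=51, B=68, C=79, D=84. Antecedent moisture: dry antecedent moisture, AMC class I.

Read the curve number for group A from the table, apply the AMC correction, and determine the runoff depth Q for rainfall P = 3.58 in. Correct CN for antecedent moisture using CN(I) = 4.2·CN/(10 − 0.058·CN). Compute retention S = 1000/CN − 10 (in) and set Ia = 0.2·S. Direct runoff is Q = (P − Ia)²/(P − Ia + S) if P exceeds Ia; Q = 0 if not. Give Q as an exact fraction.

Q = 0 in ≈ 0.000 in

NRCS table: residential, 1-acre lots, soil group A → CN(II) = 51
CN(I) from CN(II)=51: (4.2·51)/(10 − 0.058·51) = 15300/503 ≈ 30.417
S = 1000/(15300/503) − 10 = 3500/153 in ≈ 22.876 in
Ia = 0.2·(3500/153) = 700/153 in ≈ 4.575 in
P = 3.580 ≤ Ia = 4.575 in: entire storm abstracted, Q = 0.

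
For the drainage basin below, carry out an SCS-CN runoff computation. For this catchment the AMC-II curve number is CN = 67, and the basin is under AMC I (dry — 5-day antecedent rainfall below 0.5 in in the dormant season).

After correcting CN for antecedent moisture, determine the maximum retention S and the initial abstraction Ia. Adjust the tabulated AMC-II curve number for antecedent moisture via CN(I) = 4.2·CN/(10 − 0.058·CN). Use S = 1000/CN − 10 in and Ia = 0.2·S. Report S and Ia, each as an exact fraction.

S = 5500/469 in ≈ 11.727 in; Ia = 1100/469 in ≈ 2.345 in

CN(I) from CN(II)=67: (4.2·67)/(10 − 0.058·67) = 46900/1019 ≈ 46.026
Retention S: 1000/CN − 10 with CN=46.026 → S = 5500/469 ≈ 11.727 in
Ia = 0.2·(5500/469) = 1100/469 in ≈ 2.345 in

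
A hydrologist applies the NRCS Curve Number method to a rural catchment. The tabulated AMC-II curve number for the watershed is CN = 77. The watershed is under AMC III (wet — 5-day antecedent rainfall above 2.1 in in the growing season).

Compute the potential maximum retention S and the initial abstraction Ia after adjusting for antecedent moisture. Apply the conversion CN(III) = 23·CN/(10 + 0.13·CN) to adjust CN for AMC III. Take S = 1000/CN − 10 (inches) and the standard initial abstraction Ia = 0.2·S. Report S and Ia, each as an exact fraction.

S = 100/77 in ≈ 1.299 in; Ia = 20/77 in ≈ 0.260 in

Wet (AMC III): CN(III) = 23·77/(10 + 0.13·77) = 1771/(2001/100) = 7700/87 ≈ 88.506
Max retention: S = 1000/(7700/87) − 10 = 100/77 in (≈ 1.299 in)
Initial abstraction Ia = S/5 = (100/77)/5 = 20/77 ≈ 0.260 in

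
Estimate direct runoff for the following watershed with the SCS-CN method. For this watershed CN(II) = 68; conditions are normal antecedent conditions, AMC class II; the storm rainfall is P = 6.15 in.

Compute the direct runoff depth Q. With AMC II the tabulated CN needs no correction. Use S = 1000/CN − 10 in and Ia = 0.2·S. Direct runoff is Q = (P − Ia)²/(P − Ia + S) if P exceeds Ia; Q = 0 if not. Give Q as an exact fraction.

Q = 3136441/1146140 in ≈ 2.737 in

CN(II) = 68; AMC II needs no correction.
Max retention: S = 1000/68 − 10 = 80/17 in (≈ 4.706 in)
Ia = 0.2S: 0.2·4.706 = 0.941 in (exactly 16/17)
P − Ia = 6.150 − 0.941 = 1771/340 ≈ 5.209 in (> 0, runoff occurs)
Q: (1771/340)² ÷ (3371/340) = 3136441/1146140 in (≈ 2.737 in)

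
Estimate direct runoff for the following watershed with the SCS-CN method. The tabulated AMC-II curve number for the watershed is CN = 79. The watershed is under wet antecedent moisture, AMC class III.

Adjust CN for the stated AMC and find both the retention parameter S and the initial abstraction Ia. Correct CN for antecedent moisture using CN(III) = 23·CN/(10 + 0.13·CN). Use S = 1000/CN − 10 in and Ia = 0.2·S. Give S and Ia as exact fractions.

CN(III) from CN(II)=79: (23·79)/(10 + 0.13·79) = 181700/2027 ≈ 89.640
S = 1000/(181700/2027) − 10 = 2100/1817 in ≈ 1.156 in
Ia = 0.2S: 0.2·1.156 = 0.231 in (exactly 420/1817)

S = 2100/1817 in ≈ 1.156 in; Ia = 420/1817 in ≈ 0.231 in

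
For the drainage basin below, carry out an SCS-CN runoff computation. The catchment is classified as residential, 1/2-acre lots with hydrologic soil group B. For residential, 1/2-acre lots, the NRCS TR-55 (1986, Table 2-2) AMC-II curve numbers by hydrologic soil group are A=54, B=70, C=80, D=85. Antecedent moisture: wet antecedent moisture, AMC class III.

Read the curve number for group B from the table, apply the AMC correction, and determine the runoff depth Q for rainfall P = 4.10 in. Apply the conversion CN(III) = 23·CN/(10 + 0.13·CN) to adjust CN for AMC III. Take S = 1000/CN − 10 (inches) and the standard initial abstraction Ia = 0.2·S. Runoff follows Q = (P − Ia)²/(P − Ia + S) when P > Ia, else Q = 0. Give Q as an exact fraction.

NRCS table: residential, 1/2-acre lots, soil group B → CN(II) = 70
CN(III) from CN(II)=70: (23·70)/(10 + 0.13·70) = 16100/191 ≈ 84.293
Max retention: S = 1000/(16100/191) − 10 = 300/161 in (≈ 1.863 in)
Initial abstraction Ia = S/5 = (300/161)/5 = 60/161 ≈ 0.373 in
Since P=4.100 > Ia=0.373: effective rainfall P−Ia = 6001/1610 in
Runoff Q = (P−Ia)²/(P−Ia+S) = (3.727)²/(3.727+1.863) = 36012001/14491610 ≈ 2.485 in

Q = 36012001/14491610 in ≈ 2.485 in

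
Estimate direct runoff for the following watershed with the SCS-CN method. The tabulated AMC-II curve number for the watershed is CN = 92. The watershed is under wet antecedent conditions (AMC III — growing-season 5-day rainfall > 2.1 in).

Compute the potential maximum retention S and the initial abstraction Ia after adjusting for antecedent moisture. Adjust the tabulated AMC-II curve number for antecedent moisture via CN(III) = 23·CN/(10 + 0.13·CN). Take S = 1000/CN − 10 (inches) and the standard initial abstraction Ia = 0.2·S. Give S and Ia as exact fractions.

Adjust CN=92 to AMC III: 23·92/(10 + 0.13·92) → 2116 ÷ (549/25) = 52900/549 ≈ 96.357
S = 1000/(52900/549) − 10 = 200/529 in ≈ 0.378 in
Ia = 0.2·(200/529) = 40/529 in ≈ 0.076 in

S = 200/529 in ≈ 0.378 in; Ia = 40/529 in ≈ 0.076 in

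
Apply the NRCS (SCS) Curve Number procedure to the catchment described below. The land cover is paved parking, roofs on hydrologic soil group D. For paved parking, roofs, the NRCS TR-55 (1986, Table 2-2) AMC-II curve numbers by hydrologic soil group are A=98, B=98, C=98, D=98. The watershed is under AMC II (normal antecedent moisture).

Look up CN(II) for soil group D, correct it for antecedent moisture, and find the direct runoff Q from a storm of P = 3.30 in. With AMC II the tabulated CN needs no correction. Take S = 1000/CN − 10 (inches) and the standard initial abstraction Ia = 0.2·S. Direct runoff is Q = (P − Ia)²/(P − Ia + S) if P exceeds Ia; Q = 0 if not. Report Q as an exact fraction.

NRCS table: paved parking, roofs, soil group D → CN(II) = 98
Average conditions: CN = 98 (no AMC adjustment).
Max retention: S = 1000/98 − 10 = 10/49 in (≈ 0.204 in)
Initial abstraction Ia = S/5 = (10/49)/5 = 2/49 ≈ 0.041 in
Excess rainfall: 3.300 − 0.041 = 3.259 in; P > Ia so Q > 0
Runoff Q = (P−Ia)²/(P−Ia+S) = (3.259)²/(3.259+0.204) = 2550409/831530 ≈ 3.067 in

Q = 2550409/831530 in ≈ 3.067 in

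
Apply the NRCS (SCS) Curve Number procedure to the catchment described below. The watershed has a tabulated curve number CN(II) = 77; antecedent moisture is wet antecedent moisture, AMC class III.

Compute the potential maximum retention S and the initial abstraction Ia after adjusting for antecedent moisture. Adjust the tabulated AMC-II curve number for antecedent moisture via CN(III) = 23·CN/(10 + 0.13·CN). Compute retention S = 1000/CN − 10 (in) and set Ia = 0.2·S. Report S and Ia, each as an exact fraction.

S = 100/77 in ≈ 1.299 in; Ia = 20/77 in ≈ 0.260 in

Wet (AMC III): CN(III) = 23·77/(10 + 0.13·77) = 1771/(2001/100) = 7700/87 ≈ 88.506
Max retention: S = 1000/(7700/87) − 10 = 100/77 in (≈ 1.299 in)
Ia = 0.2·(100/77) = 20/77 in ≈ 0.260 in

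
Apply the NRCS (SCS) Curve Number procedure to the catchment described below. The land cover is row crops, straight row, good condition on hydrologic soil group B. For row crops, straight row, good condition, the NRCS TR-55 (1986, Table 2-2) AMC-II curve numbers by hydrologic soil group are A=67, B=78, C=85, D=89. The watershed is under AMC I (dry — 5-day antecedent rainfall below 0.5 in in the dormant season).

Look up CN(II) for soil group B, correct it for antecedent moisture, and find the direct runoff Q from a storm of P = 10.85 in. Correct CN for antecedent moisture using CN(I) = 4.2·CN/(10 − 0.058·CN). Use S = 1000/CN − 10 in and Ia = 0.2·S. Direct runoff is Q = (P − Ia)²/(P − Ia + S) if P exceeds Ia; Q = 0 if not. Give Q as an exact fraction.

NRCS table: row crops, straight row, good condition, soil group B → CN(II) = 78
Adjust CN=78 to AMC I: 4.2·78/(10 − 0.058·78) → (1638/5) ÷ (1369/250) = 81900/1369 ≈ 59.825
Retention S: 1000/CN − 10 with CN=59.825 → S = 5500/819 ≈ 6.716 in
Ia = 0.2·(5500/819) = 1100/819 in ≈ 1.343 in
Excess rainfall: 10.850 − 1.343 = 9.507 in; P > Ia so Q > 0
Q: (155723/16380)² ÷ (265723/16380) = 24249652729/4352542740 in (≈ 5.571 in)

Q = 24249652729/4352542740 in ≈ 5.571 in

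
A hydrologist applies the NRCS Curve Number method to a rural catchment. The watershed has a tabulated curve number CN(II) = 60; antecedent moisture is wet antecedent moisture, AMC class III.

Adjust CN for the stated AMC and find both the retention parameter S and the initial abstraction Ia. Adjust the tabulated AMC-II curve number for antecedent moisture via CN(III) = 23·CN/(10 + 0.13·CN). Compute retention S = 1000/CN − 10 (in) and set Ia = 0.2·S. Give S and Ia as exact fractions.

S = 200/69 in ≈ 2.899 in; Ia = 40/69 in ≈ 0.580 in

Adjust CN=60 to AMC III: 23·60/(10 + 0.13·60) → 1380 ÷ (89/5) = 6900/89 ≈ 77.528
S = 1000/(6900/89) − 10 = 200/69 in ≈ 2.899 in
Ia = 0.2S: 0.2·2.899 = 0.580 in (exactly 40/69)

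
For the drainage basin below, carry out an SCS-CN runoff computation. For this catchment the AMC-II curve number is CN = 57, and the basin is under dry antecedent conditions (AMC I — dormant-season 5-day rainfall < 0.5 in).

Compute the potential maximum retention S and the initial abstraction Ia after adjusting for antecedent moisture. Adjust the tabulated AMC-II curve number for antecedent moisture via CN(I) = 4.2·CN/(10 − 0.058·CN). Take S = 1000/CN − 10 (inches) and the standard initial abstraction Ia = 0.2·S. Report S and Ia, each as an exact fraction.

Adjust CN=57 to AMC I: 4.2·57/(10 − 0.058·57) → (1197/5) ÷ (3347/500) = 119700/3347 ≈ 35.763
Max retention: S = 1000/(119700/3347) − 10 = 21500/1197 in (≈ 17.962 in)
Ia = 0.2·(21500/1197) = 4300/1197 in ≈ 3.592 in

S = 21500/1197 in ≈ 17.962 in; Ia = 4300/1197 in ≈ 3.592 in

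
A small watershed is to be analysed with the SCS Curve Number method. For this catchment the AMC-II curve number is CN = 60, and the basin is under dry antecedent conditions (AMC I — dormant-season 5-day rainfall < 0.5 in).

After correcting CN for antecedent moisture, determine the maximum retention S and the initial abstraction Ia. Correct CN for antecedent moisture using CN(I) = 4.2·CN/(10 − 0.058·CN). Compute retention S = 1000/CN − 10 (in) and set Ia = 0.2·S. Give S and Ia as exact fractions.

S = 1000/63 in ≈ 15.873 in; Ia = 200/63 in ≈ 3.175 in

Adjust CN=60 to AMC I: 4.2·60/(10 − 0.058·60) → 252 ÷ (163/25) = 6300/163 ≈ 38.650
Max retention: S = 1000/(6300/163) − 10 = 1000/63 in (≈ 15.873 in)
Ia = 0.2S: 0.2·15.873 = 3.175 in (exactly 200/63)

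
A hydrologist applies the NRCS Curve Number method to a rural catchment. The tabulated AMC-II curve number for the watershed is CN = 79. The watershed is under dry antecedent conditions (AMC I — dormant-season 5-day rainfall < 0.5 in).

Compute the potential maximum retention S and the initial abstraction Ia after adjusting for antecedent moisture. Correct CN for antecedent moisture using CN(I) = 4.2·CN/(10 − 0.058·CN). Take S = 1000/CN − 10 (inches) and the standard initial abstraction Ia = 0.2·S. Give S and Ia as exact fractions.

Adjust CN=79 to AMC I: 4.2·79/(10 − 0.058·79) → (1659/5) ÷ (2709/500) = 7900/129 ≈ 61.240
Max retention: S = 1000/(7900/129) − 10 = 500/79 in (≈ 6.329 in)
Initial abstraction Ia = S/5 = (500/79)/5 = 100/79 ≈ 1.266 in

S = 500/79 in ≈ 6.329 in; Ia = 100/79 in ≈ 1.266 in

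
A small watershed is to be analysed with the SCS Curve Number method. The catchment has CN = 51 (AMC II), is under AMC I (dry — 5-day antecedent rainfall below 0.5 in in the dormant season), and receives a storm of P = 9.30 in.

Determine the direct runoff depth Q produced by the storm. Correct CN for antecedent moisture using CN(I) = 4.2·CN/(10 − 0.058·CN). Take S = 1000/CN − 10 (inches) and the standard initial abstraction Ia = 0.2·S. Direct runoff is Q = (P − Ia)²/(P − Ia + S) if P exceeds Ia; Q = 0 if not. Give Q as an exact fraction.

Q = 52258441/64610370 in ≈ 0.809 in

Dry (AMC I): CN(I) = 4.2·51/(10 − 0.058·51) = (1071/5)/(3521/500) = 15300/503 ≈ 30.417
S = 1000/(15300/503) − 10 = 3500/153 in ≈ 22.876 in
Ia = 0.2·(3500/153) = 700/153 in ≈ 4.575 in
Excess rainfall: 9.300 − 4.575 = 4.725 in; P > Ia so Q > 0
Q = (7229/1530)²/((7229/1530) + 3500/153) = (52258441/2340900)/(42229/1530) = 52258441/64610370 in ≈ 0.809 in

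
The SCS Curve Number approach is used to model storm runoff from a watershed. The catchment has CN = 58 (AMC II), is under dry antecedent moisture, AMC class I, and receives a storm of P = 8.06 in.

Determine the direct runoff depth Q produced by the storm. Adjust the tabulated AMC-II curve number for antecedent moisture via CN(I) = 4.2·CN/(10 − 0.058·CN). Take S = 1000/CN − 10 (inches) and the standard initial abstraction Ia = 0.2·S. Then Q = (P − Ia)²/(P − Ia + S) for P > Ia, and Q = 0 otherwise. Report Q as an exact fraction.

CN(I) from CN(II)=58: (4.2·58)/(10 − 0.058·58) = 2900/79 ≈ 36.709
Retention S: 1000/CN − 10 with CN=36.709 → S = 500/29 ≈ 17.241 in
Initial abstraction Ia = S/5 = (500/29)/5 = 100/29 ≈ 3.448 in
Excess rainfall: 8.060 − 3.448 = 4.612 in; P > Ia so Q > 0
Q: (6687/1450)² ÷ (31687/1450) = 44715969/45946150 in (≈ 0.973 in)

Q = 44715969/45946150 in ≈ 0.973 in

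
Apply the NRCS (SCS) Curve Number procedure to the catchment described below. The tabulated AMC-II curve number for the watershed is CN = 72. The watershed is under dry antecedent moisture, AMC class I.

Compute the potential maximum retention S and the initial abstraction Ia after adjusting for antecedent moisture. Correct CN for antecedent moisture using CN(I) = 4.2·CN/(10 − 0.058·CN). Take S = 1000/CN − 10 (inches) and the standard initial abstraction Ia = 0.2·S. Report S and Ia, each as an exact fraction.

CN(I) from CN(II)=72: (4.2·72)/(10 − 0.058·72) = 675/13 ≈ 51.923
Retention S: 1000/CN − 10 with CN=51.923 → S = 250/27 ≈ 9.259 in
Initial abstraction Ia = S/5 = (250/27)/5 = 50/27 ≈ 1.852 in

S = 250/27 in ≈ 9.259 in; Ia = 50/27 in ≈ 1.852 in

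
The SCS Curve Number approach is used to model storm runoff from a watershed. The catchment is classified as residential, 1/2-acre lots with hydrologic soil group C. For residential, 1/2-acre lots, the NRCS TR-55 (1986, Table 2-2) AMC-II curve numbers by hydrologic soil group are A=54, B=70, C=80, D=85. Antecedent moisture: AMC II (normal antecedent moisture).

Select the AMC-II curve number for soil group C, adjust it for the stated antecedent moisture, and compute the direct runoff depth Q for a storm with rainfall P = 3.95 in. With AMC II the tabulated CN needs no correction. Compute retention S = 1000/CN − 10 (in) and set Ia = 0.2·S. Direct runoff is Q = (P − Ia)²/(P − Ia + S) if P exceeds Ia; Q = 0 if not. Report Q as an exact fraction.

Q = 4761/2380 in ≈ 2.000 in

NRCS table: residential, 1/2-acre lots, soil group C → CN(II) = 80
CN(II) = 80; AMC II needs no correction.
Retention S: 1000/CN − 10 with CN=80.000 → S = 5/2 ≈ 2.500 in
Ia = 0.2·(5/2) = 1/2 in ≈ 0.500 in
P − Ia = 3.950 − 0.500 = 69/20 ≈ 3.450 in (> 0, runoff occurs)
Q = (69/20)²/((69/20) + 5/2) = (4761/400)/(119/20) = 4761/2380 in ≈ 2.000 in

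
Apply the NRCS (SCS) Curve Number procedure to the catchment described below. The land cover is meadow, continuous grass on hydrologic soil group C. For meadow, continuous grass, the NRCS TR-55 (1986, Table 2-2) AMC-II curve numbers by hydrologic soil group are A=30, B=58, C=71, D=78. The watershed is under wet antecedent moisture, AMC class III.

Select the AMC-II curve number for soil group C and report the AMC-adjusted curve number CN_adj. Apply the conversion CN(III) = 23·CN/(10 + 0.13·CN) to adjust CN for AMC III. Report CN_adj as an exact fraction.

CN_adj = 163300/1923 ≈ 84.919

NRCS table: meadow, continuous grass, soil group C → CN(II) = 71
Wet (AMC III): CN(III) = 23·71/(10 + 0.13·71) = 1633/(1923/100) = 163300/1923 ≈ 84.919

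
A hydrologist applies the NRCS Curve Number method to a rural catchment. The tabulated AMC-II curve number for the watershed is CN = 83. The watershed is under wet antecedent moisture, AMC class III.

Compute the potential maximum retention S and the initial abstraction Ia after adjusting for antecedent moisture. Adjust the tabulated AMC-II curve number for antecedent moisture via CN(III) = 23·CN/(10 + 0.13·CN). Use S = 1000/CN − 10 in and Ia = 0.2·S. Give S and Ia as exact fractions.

S = 1700/1909 in ≈ 0.891 in; Ia = 340/1909 in ≈ 0.178 in

CN(III) from CN(II)=83: (23·83)/(10 + 0.13·83) = 190900/2079 ≈ 91.823
S = 1000/(190900/2079) − 10 = 1700/1909 in ≈ 0.891 in
Initial abstraction Ia = S/5 = (1700/1909)/5 = 340/1909 ≈ 0.178 in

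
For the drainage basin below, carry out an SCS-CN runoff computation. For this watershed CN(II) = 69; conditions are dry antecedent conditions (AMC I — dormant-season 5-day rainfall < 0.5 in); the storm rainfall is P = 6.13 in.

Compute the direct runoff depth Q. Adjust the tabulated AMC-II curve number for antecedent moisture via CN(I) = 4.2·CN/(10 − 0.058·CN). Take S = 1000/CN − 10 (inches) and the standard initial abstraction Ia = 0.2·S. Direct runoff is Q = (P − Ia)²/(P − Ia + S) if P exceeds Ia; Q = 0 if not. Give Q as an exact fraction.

Q = 334358028169/308381541300 in ≈ 1.084 in

Dry (AMC I): CN(I) = 4.2·69/(10 − 0.058·69) = (1449/5)/(2999/500) = 144900/2999 ≈ 48.316
Max retention: S = 1000/(144900/2999) − 10 = 15500/1449 in (≈ 10.697 in)
Initial abstraction Ia = S/5 = (15500/1449)/5 = 3100/1449 ≈ 2.139 in
Excess rainfall: 6.130 − 2.139 = 3.991 in; P > Ia so Q > 0
Q: (578237/144900)² ÷ (2128237/144900) = 334358028169/308381541300 in (≈ 1.084 in)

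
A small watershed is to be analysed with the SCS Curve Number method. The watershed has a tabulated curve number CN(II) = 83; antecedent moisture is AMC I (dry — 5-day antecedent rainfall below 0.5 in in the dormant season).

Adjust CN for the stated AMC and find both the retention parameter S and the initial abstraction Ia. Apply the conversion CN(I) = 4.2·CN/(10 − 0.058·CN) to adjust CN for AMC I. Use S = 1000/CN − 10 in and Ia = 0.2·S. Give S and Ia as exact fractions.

S = 8500/1743 in ≈ 4.877 in; Ia = 1700/1743 in ≈ 0.975 in

CN(I) from CN(II)=83: (4.2·83)/(10 − 0.058·83) = 174300/2593 ≈ 67.219
Retention S: 1000/CN − 10 with CN=67.219 → S = 8500/1743 ≈ 4.877 in
Initial abstraction Ia = S/5 = (8500/1743)/5 = 1700/1743 ≈ 0.975 in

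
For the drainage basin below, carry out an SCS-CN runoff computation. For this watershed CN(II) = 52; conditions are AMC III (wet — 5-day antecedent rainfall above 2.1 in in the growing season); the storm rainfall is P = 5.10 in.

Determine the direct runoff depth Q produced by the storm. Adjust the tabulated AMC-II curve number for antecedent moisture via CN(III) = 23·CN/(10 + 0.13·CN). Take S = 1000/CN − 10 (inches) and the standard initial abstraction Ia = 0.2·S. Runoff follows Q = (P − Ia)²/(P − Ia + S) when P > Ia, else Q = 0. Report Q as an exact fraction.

Q = 18344089/8255390 in ≈ 2.222 in

Adjust CN=52 to AMC III: 23·52/(10 + 0.13·52) → 1196 ÷ (419/25) = 29900/419 ≈ 71.360
Retention S: 1000/CN − 10 with CN=71.360 → S = 1200/299 ≈ 4.013 in
Initial abstraction Ia = S/5 = (1200/299)/5 = 240/299 ≈ 0.803 in
Excess rainfall: 5.100 − 0.803 = 4.297 in; P > Ia so Q > 0
Q = (12849/2990)²/((12849/2990) + 1200/299) = (165096801/8940100)/(24849/2990) = 18344089/8255390 in ≈ 2.222 in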